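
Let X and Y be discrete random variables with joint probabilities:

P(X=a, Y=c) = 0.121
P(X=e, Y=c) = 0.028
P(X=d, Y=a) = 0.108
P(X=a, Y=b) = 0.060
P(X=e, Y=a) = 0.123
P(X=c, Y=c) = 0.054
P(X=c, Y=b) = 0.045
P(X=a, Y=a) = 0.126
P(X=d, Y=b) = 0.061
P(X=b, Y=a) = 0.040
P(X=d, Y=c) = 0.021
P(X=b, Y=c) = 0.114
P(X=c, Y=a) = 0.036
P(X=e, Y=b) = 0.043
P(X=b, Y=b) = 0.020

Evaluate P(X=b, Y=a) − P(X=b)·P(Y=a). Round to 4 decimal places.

P(X=b) = 0.040 + 0.020 + 0.114 = 0.174.
P(Y=a) = 0.126 + 0.040 + 0.036 + 0.108 + 0.123 = 0.433.
P(X=b, Y=a) − P(X=b)P(Y=a) = 0.040 − 0.174×0.433 = -0.0353.

-0.0353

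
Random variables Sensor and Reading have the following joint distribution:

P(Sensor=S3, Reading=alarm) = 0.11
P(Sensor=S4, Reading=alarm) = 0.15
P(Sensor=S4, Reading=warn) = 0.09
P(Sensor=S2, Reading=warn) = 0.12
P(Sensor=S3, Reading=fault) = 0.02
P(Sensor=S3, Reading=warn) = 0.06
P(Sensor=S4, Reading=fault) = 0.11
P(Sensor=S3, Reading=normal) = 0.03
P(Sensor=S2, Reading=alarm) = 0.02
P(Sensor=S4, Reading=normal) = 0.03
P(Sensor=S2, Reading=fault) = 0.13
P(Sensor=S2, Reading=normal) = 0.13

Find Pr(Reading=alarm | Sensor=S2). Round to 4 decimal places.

P(Sensor=S2) = 0.13 + 0.12 + 0.02 + 0.13 = 0.40.
P(Reading=alarm | Sensor=S2) = 0.02/0.40 = 0.0500.

0.0500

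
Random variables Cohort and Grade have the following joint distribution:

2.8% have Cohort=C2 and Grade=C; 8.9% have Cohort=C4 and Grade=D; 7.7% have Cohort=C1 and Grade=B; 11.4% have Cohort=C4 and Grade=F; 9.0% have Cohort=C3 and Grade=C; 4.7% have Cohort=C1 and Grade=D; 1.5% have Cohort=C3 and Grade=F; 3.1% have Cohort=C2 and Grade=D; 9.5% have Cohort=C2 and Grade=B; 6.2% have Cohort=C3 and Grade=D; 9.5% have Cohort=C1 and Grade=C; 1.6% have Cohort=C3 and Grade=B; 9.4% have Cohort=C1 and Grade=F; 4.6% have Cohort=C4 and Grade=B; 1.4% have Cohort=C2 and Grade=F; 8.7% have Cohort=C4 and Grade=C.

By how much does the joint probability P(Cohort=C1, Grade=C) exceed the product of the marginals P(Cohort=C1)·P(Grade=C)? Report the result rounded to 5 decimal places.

P(Cohort=C1) = 0.077 + 0.095 + 0.047 + 0.094 = 0.313.
P(Grade=C) = 0.095 + 0.028 + 0.090 + 0.087 = 0.300.
P(Cohort=C1, Grade=C) − P(Cohort=C1)P(Grade=C) = 0.095 − 0.313×0.300 = 0.00110.

0.00110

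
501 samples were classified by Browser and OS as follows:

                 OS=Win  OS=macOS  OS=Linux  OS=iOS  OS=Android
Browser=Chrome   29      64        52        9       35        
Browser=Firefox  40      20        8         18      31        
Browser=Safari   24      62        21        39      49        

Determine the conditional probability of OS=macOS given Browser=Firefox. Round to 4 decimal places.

0.1709

Total with Browser=Firefox: 40 + 20 + 8 + 18 + 31 = 117.
P(OS=macOS | Browser=Firefox) = 20/117 = 0.1709.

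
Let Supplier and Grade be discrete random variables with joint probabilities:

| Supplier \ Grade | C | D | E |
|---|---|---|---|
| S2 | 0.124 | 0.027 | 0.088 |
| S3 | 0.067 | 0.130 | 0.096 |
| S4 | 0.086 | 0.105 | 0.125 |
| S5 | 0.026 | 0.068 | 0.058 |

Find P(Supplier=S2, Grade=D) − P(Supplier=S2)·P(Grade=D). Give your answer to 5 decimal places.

P(Supplier=S2) = 0.124 + 0.027 + 0.088 = 0.239.
P(Grade=D) = 0.027 + 0.130 + 0.105 + 0.068 = 0.330.
P(Supplier=S2, Grade=D) − P(Supplier=S2)P(Grade=D) = 0.027 − 0.239×0.330 = -0.05187.

-0.05187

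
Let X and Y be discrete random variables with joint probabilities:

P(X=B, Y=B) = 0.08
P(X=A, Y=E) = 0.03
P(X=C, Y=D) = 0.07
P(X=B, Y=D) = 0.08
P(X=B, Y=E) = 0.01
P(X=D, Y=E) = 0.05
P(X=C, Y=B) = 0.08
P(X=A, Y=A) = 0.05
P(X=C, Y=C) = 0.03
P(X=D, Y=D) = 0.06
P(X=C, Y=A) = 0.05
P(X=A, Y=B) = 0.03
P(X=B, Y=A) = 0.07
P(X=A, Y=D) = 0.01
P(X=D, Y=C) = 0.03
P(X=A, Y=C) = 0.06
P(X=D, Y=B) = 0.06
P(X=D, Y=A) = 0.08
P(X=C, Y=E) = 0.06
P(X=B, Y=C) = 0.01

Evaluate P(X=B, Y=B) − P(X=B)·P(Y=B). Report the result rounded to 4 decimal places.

P(X=B) = 0.07 + 0.08 + 0.01 + 0.08 + 0.01 = 0.25.
P(Y=B) = 0.03 + 0.08 + 0.08 + 0.06 = 0.25.
P(X=B, Y=B) − P(X=B)P(Y=B) = 0.08 − 0.25×0.25 = 0.0175.

0.0175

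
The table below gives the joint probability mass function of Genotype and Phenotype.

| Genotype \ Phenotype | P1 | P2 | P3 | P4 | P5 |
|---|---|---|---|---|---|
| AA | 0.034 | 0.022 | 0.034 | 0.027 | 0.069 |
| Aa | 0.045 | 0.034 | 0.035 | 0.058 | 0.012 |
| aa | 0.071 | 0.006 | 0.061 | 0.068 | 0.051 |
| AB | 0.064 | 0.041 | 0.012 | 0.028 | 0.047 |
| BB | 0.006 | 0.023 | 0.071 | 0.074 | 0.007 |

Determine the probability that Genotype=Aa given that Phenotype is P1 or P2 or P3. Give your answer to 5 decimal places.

0.20394

P(Phenotype=P1) = 0.034 + 0.045 + 0.071 + 0.064 + 0.006 = 0.220.
P(Phenotype=P2) = 0.022 + 0.034 + 0.006 + 0.041 + 0.023 = 0.126.
P(Phenotype=P3) = 0.034 + 0.035 + 0.061 + 0.012 + 0.071 = 0.213.
P(Phenotype ∈ {P1, P2, P3}) = 0.220 + 0.126 + 0.213 = 0.559; P(Genotype=Aa, Phenotype ∈ {P1, P2, P3}) = 0.045 + 0.034 + 0.035 = 0.114.
P(Genotype=Aa | Phenotype ∈ {P1, P2, P3}) = 0.114/0.559 = 0.20394.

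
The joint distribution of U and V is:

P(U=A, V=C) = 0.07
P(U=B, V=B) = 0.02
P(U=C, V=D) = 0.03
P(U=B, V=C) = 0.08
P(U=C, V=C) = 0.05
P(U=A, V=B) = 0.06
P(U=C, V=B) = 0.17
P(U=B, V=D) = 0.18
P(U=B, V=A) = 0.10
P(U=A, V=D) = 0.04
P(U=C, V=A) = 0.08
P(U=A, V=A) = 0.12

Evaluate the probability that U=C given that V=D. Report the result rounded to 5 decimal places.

0.12000

P(V=D) = 0.04 + 0.18 + 0.03 = 0.25.
P(U=C | V=D) = 0.03/0.25 = 0.12000.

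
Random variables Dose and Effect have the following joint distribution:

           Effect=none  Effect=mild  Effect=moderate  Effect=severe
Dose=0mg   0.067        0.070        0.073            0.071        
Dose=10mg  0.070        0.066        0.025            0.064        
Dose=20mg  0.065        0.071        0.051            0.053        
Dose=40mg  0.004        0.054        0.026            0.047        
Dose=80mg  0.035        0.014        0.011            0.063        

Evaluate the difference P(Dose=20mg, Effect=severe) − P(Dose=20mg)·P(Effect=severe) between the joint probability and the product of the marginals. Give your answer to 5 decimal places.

-0.01852

P(Dose=20mg) = 0.065 + 0.071 + 0.051 + 0.053 = 0.240.
P(Effect=severe) = 0.071 + 0.064 + 0.053 + 0.047 + 0.063 = 0.298.
P(Dose=20mg, Effect=severe) − P(Dose=20mg)P(Effect=severe) = 0.053 − 0.240×0.298 = -0.01852.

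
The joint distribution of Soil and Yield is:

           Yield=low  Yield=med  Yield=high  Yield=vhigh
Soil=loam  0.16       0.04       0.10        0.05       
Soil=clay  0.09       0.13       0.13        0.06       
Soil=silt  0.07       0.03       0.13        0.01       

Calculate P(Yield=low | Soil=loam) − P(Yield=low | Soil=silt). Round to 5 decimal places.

P(Soil=loam) = 0.16 + 0.04 + 0.10 + 0.05 = 0.35; P(Yield=low | Soil=loam) = 0.16/0.35 = 0.457143.
P(Soil=silt) = 0.07 + 0.03 + 0.13 + 0.01 = 0.24; P(Yield=low | Soil=silt) = 0.07/0.24 = 0.291667.
Difference = 0.16548.

0.16548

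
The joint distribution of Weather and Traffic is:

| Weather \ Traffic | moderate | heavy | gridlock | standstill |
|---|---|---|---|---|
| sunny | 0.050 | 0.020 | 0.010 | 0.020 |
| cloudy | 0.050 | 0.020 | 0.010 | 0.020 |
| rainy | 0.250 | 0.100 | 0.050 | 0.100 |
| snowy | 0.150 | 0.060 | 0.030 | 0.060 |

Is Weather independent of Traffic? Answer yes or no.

yes

Every cell satisfies P(Weather,Traffic) = P(Weather)·P(Traffic). For instance P(Weather=rainy) = 0.500, P(Traffic=moderate) = 0.500, and 0.500×0.500 = 0.250 matches the joint entry. So Weather and Traffic are independent.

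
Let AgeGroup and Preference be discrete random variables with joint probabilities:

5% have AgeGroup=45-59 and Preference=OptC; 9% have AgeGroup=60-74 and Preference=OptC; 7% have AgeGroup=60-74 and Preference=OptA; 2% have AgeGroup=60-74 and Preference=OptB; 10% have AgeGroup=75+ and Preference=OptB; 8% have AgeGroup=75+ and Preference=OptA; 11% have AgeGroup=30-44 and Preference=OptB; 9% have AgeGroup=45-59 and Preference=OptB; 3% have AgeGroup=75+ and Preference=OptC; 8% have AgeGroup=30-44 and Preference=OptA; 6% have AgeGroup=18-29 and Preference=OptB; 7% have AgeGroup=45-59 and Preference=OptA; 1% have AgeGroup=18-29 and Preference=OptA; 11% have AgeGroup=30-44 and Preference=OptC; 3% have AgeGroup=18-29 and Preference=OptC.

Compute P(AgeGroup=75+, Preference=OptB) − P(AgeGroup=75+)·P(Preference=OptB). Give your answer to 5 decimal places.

P(AgeGroup=75+) = 0.08 + 0.10 + 0.03 = 0.21.
P(Preference=OptB) = 0.06 + 0.11 + 0.09 + 0.02 + 0.10 = 0.38.
P(AgeGroup=75+, Preference=OptB) − P(AgeGroup=75+)P(Preference=OptB) = 0.10 − 0.21×0.38 = 0.02020.

0.02020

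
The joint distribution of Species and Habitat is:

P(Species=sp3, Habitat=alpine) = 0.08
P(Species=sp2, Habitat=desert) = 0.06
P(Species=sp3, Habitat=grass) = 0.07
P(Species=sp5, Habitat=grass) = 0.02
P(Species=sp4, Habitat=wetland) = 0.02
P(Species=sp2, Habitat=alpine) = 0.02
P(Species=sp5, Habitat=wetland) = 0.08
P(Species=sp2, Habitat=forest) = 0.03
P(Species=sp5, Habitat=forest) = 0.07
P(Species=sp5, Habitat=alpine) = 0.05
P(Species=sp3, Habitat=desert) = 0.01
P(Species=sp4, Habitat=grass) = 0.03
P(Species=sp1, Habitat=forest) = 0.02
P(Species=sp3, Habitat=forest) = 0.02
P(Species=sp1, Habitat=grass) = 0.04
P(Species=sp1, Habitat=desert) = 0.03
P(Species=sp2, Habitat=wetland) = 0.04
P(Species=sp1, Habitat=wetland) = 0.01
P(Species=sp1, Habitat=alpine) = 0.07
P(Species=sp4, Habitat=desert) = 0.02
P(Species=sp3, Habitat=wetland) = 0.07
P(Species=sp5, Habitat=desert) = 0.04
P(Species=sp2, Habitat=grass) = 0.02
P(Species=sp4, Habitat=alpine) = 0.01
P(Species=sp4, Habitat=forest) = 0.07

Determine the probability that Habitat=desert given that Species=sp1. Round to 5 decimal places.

0.17647

P(Species=sp1) = 0.02 + 0.04 + 0.01 + 0.03 + 0.07 = 0.17.
P(Habitat=desert | Species=sp1) = 0.03/0.17 = 0.17647.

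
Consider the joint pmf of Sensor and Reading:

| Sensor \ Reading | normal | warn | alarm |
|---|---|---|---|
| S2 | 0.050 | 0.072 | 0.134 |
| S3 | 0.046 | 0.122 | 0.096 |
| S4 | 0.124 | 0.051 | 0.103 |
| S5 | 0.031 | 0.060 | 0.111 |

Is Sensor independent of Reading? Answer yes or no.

P(Sensor=S4) = 0.278 and P(Reading=normal) = 0.251, so their product is 0.06978, but P(Sensor=S4, Reading=normal) = 0.124. Since these differ, Sensor and Reading are not independent.

no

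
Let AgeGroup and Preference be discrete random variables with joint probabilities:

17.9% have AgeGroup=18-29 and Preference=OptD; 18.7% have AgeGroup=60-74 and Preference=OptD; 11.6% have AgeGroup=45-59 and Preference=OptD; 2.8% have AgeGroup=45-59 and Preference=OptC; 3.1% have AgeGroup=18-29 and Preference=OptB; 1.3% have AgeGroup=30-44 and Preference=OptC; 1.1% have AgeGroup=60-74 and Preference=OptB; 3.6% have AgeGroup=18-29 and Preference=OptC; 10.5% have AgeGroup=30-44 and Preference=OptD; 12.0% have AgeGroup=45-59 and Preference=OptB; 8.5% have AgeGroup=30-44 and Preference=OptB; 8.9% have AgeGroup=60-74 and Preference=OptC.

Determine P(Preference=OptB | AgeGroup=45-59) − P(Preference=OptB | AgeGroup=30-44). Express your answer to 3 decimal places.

P(AgeGroup=45-59) = 0.120 + 0.028 + 0.116 = 0.264; P(Preference=OptB | AgeGroup=45-59) = 0.120/0.264 = 0.4545.
P(AgeGroup=30-44) = 0.085 + 0.013 + 0.105 = 0.203; P(Preference=OptB | AgeGroup=30-44) = 0.085/0.203 = 0.4187.
Difference = 0.036.

0.036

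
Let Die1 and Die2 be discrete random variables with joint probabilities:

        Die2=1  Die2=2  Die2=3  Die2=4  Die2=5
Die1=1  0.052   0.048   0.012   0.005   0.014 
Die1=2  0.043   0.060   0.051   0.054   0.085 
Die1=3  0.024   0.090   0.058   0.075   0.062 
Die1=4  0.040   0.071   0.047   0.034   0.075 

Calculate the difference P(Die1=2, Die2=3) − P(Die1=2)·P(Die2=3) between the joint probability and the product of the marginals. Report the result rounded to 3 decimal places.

0.002

P(Die1=2) = 0.043 + 0.060 + 0.051 + 0.054 + 0.085 = 0.293.
P(Die2=3) = 0.012 + 0.051 + 0.058 + 0.047 = 0.168.
P(Die1=2, Die2=3) − P(Die1=2)P(Die2=3) = 0.051 − 0.293×0.168 = 0.002.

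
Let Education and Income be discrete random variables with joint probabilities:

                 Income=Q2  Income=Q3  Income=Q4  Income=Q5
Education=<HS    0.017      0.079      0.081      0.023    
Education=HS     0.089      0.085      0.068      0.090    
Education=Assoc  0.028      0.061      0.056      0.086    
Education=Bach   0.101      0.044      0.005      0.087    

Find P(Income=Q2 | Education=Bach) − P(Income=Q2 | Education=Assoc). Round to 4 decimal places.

P(Education=Bach) = 0.101 + 0.044 + 0.005 + 0.087 = 0.237; P(Income=Q2 | Education=Bach) = 0.101/0.237 = 0.42616.
P(Education=Assoc) = 0.028 + 0.061 + 0.056 + 0.086 = 0.231; P(Income=Q2 | Education=Assoc) = 0.028/0.231 = 0.12121.
Difference = 0.3049.

0.3049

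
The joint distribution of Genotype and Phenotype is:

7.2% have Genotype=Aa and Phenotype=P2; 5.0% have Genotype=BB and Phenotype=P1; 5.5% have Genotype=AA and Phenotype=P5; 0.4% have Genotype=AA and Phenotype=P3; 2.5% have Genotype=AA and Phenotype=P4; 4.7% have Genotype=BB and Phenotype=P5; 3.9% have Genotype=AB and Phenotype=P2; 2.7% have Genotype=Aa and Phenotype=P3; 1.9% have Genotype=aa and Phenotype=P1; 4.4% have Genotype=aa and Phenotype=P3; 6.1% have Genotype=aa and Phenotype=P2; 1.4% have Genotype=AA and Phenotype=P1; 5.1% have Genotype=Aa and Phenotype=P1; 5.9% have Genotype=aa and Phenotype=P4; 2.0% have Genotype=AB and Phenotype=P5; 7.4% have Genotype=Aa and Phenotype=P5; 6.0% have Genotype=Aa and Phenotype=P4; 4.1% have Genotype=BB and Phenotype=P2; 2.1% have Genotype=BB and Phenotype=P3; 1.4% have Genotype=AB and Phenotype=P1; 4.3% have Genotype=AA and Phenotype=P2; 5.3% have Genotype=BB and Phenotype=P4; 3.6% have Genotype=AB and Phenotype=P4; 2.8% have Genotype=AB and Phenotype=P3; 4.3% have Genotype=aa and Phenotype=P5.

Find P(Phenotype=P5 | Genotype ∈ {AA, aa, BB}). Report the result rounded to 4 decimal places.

0.2504

P(Genotype=AA) = 0.014 + 0.043 + 0.004 + 0.025 + 0.055 = 0.141.
P(Genotype=aa) = 0.019 + 0.061 + 0.044 + 0.059 + 0.043 = 0.226.
P(Genotype=BB) = 0.050 + 0.041 + 0.021 + 0.053 + 0.047 = 0.212.
P(Genotype ∈ {AA, aa, BB}) = 0.141 + 0.226 + 0.212 = 0.579; P(Phenotype=P5, Genotype ∈ {AA, aa, BB}) = 0.055 + 0.043 + 0.047 = 0.145.
P(Phenotype=P5 | Genotype ∈ {AA, aa, BB}) = 0.145/0.579 = 0.2504.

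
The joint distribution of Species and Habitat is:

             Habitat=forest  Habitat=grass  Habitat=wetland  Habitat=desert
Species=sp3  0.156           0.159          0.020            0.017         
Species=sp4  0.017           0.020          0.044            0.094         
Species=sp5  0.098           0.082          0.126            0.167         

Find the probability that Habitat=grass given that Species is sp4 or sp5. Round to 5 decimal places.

P(Species=sp4) = 0.017 + 0.020 + 0.044 + 0.094 = 0.175.
P(Species=sp5) = 0.098 + 0.082 + 0.126 + 0.167 = 0.473.
P(Species ∈ {sp4, sp5}) = 0.175 + 0.473 = 0.648; P(Habitat=grass, Species ∈ {sp4, sp5}) = 0.020 + 0.082 = 0.102.
P(Habitat=grass | Species ∈ {sp4, sp5}) = 0.102/0.648 = 0.15741.

0.15741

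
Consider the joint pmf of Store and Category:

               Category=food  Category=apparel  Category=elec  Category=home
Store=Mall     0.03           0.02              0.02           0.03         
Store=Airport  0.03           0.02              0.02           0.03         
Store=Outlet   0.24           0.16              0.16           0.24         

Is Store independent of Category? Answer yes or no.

yes

Every cell satisfies P(Store,Category) = P(Store)·P(Category). For instance P(Store=Mall) = 0.10, P(Category=home) = 0.30, and 0.10×0.30 = 0.03 matches the joint entry. So Store and Category are independent.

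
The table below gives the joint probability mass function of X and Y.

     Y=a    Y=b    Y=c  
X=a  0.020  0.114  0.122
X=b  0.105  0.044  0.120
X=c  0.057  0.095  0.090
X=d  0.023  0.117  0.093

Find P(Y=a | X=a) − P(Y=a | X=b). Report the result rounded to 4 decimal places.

-0.3122

P(X=a) = 0.020 + 0.114 + 0.122 = 0.256; P(Y=a | X=a) = 0.020/0.256 = 0.07813.
P(X=b) = 0.105 + 0.044 + 0.120 = 0.269; P(Y=a | X=b) = 0.105/0.269 = 0.39033.
Difference = -0.3122.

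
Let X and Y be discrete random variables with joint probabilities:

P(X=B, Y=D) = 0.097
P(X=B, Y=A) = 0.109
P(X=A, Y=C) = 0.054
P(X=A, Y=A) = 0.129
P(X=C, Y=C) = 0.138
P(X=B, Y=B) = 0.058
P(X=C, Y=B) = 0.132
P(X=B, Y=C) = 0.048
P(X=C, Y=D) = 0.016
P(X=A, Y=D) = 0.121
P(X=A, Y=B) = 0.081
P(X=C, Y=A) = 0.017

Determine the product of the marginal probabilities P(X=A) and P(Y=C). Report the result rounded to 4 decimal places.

P(X=A) = 0.129 + 0.081 + 0.054 + 0.121 = 0.385.
P(Y=C) = 0.054 + 0.048 + 0.138 = 0.240.
Product: 0.385 × 0.240 = 0.0924.

0.0924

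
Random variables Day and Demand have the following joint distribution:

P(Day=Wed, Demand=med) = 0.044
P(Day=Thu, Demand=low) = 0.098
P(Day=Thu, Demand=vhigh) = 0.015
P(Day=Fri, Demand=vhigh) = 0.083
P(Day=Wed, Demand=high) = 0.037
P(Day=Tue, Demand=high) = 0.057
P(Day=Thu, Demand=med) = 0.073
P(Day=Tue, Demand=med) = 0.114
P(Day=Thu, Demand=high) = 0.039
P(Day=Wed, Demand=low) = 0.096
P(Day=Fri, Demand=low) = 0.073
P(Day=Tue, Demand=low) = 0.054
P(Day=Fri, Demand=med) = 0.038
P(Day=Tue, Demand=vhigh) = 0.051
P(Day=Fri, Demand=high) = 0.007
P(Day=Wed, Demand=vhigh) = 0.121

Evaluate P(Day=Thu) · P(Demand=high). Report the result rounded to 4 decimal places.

P(Day=Thu) = 0.098 + 0.073 + 0.039 + 0.015 = 0.225.
P(Demand=high) = 0.057 + 0.037 + 0.039 + 0.007 = 0.140.
Product: 0.225 × 0.140 = 0.0315.

0.0315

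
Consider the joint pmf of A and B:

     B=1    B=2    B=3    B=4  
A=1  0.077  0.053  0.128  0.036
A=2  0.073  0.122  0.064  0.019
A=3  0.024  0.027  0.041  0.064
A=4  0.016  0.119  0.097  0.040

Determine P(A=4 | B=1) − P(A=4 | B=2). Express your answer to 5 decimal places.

-0.28651

P(B=1) = 0.077 + 0.073 + 0.024 + 0.016 = 0.190; P(A=4 | B=1) = 0.016/0.190 = 0.084211.
P(B=2) = 0.053 + 0.122 + 0.027 + 0.119 = 0.321; P(A=4 | B=2) = 0.119/0.321 = 0.370717.
Difference = -0.28651.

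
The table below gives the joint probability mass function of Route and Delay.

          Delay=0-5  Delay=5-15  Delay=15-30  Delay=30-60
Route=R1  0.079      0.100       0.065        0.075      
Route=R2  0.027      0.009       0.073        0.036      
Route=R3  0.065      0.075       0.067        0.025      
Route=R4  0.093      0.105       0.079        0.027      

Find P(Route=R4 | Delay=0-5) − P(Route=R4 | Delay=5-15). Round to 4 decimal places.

P(Delay=0-5) = 0.079 + 0.027 + 0.065 + 0.093 = 0.264; P(Route=R4 | Delay=0-5) = 0.093/0.264 = 0.35227.
P(Delay=5-15) = 0.100 + 0.009 + 0.075 + 0.105 = 0.289; P(Route=R4 | Delay=5-15) = 0.105/0.289 = 0.36332.
Difference = -0.0110.

-0.0110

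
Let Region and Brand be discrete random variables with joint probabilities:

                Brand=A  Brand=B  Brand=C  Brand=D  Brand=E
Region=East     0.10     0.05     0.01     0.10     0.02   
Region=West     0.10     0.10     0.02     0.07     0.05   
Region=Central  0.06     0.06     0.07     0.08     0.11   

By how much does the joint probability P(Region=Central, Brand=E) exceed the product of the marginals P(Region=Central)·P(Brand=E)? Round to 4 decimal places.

P(Region=Central) = 0.06 + 0.06 + 0.07 + 0.08 + 0.11 = 0.38.
P(Brand=E) = 0.02 + 0.05 + 0.11 = 0.18.
P(Region=Central, Brand=E) − P(Region=Central)P(Brand=E) = 0.11 − 0.38×0.18 = 0.0416.

0.0416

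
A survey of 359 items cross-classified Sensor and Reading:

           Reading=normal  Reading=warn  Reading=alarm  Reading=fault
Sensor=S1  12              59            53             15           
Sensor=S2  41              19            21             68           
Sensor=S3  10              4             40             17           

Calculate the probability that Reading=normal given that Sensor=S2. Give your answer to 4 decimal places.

Total with Sensor=S2: 41 + 19 + 21 + 68 = 149.
P(Reading=normal | Sensor=S2) = 41/149 = 0.2752.

0.2752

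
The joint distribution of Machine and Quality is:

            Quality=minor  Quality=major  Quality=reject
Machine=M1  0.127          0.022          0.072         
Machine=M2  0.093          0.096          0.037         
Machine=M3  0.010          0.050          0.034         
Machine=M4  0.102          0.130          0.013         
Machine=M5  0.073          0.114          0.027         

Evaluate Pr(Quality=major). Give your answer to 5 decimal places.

0.41200

P(Quality=major) = 0.022 + 0.096 + 0.050 + 0.130 + 0.114 = 0.412.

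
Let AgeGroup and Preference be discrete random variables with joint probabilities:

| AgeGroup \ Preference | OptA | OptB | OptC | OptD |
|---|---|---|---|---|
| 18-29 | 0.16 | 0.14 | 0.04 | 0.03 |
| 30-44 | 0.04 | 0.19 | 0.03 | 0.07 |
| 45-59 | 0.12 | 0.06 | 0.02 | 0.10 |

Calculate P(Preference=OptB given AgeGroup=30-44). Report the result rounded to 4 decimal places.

P(AgeGroup=30-44) = 0.04 + 0.19 + 0.03 + 0.07 = 0.33.
P(Preference=OptB | AgeGroup=30-44) = 0.19/0.33 = 0.5758.

0.5758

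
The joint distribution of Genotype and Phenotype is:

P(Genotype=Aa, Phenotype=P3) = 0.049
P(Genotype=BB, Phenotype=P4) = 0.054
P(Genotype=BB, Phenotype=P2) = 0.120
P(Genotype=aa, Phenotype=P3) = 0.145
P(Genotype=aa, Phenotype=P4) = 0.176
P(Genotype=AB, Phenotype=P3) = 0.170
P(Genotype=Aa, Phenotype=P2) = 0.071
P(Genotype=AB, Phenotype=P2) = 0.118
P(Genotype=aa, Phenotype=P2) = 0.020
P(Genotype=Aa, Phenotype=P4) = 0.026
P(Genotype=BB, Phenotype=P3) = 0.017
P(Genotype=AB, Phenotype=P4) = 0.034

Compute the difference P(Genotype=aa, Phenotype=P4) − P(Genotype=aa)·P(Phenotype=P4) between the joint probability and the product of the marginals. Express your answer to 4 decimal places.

0.0771

P(Genotype=aa) = 0.020 + 0.145 + 0.176 = 0.341.
P(Phenotype=P4) = 0.026 + 0.176 + 0.034 + 0.054 = 0.290.
P(Genotype=aa, Phenotype=P4) − P(Genotype=aa)P(Phenotype=P4) = 0.176 − 0.341×0.290 = 0.0771.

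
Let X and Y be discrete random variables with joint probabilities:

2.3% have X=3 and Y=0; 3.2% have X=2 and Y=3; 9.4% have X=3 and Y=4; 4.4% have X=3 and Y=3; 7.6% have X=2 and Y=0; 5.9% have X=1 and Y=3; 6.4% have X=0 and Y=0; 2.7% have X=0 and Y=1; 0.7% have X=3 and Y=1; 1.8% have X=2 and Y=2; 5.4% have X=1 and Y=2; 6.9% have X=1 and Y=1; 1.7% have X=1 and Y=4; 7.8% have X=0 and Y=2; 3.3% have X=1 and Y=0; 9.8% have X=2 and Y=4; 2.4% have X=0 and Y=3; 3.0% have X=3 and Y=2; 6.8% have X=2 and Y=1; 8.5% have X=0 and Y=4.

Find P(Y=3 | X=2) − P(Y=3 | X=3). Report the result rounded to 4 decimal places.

-0.1126

P(X=2) = 0.076 + 0.068 + 0.018 + 0.032 + 0.098 = 0.292; P(Y=3 | X=2) = 0.032/0.292 = 0.10959.
P(X=3) = 0.023 + 0.007 + 0.030 + 0.044 + 0.094 = 0.198; P(Y=3 | X=3) = 0.044/0.198 = 0.22222.
Difference = -0.1126.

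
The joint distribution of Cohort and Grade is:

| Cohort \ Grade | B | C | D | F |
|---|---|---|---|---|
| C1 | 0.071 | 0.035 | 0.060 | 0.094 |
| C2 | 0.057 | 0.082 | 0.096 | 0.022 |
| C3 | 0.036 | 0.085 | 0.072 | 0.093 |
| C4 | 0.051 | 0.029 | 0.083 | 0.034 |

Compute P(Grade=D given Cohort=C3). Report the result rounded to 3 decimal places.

P(Cohort=C3) = 0.036 + 0.085 + 0.072 + 0.093 = 0.286.
P(Grade=D | Cohort=C3) = 0.072/0.286 = 0.252.

0.252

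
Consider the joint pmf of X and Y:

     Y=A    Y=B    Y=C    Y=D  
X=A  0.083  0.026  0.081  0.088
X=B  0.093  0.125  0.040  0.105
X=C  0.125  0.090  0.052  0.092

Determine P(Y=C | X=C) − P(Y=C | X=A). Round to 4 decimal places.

P(X=C) = 0.125 + 0.090 + 0.052 + 0.092 = 0.359; P(Y=C | X=C) = 0.052/0.359 = 0.14485.
P(X=A) = 0.083 + 0.026 + 0.081 + 0.088 = 0.278; P(Y=C | X=A) = 0.081/0.278 = 0.29137.
Difference = -0.1465.

-0.1465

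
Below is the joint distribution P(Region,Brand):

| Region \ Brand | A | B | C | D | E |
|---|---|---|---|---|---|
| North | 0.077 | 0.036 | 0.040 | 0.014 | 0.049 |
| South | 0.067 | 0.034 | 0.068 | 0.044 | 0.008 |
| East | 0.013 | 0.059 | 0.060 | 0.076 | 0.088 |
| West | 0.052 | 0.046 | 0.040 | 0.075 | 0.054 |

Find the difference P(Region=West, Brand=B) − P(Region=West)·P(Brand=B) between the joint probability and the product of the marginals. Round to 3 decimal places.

-0.001

P(Region=West) = 0.052 + 0.046 + 0.040 + 0.075 + 0.054 = 0.267.
P(Brand=B) = 0.036 + 0.034 + 0.059 + 0.046 = 0.175.
P(Region=West, Brand=B) − P(Region=West)P(Brand=B) = 0.046 − 0.267×0.175 = -0.001.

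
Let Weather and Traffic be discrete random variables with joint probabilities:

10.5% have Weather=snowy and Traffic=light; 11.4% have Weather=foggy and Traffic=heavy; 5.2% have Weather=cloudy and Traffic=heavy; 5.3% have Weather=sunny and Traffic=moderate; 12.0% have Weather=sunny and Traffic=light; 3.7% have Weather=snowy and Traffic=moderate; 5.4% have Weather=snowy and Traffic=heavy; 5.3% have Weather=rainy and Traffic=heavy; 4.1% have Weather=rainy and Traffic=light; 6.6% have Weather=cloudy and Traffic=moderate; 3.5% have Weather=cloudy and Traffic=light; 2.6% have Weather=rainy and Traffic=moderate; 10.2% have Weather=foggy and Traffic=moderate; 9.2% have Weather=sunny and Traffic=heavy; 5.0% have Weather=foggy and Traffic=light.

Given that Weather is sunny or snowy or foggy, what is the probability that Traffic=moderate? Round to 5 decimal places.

0.26410

P(Weather=sunny) = 0.120 + 0.053 + 0.092 = 0.265.
P(Weather=snowy) = 0.105 + 0.037 + 0.054 = 0.196.
P(Weather=foggy) = 0.050 + 0.102 + 0.114 = 0.266.
P(Weather ∈ {sunny, snowy, foggy}) = 0.265 + 0.196 + 0.266 = 0.727; P(Traffic=moderate, Weather ∈ {sunny, snowy, foggy}) = 0.053 + 0.037 + 0.102 = 0.192.
P(Traffic=moderate | Weather ∈ {sunny, snowy, foggy}) = 0.192/0.727 = 0.26410.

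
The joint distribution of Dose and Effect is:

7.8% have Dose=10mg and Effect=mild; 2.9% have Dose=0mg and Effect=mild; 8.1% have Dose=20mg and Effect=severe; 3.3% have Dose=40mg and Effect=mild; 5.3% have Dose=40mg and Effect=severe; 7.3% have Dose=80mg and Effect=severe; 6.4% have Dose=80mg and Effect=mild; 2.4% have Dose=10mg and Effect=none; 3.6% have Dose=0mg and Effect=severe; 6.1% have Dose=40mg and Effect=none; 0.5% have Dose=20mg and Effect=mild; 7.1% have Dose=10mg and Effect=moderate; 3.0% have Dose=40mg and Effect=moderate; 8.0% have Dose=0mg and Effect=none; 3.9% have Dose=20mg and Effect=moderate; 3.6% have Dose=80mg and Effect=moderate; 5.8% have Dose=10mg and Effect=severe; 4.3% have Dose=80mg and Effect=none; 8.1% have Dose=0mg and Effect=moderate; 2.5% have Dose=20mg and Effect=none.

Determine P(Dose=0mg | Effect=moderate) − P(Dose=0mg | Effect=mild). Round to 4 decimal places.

0.1764

P(Effect=moderate) = 0.081 + 0.071 + 0.039 + 0.030 + 0.036 = 0.257; P(Dose=0mg | Effect=moderate) = 0.081/0.257 = 0.31518.
P(Effect=mild) = 0.029 + 0.078 + 0.005 + 0.033 + 0.064 = 0.209; P(Dose=0mg | Effect=mild) = 0.029/0.209 = 0.13876.
Difference = 0.1764.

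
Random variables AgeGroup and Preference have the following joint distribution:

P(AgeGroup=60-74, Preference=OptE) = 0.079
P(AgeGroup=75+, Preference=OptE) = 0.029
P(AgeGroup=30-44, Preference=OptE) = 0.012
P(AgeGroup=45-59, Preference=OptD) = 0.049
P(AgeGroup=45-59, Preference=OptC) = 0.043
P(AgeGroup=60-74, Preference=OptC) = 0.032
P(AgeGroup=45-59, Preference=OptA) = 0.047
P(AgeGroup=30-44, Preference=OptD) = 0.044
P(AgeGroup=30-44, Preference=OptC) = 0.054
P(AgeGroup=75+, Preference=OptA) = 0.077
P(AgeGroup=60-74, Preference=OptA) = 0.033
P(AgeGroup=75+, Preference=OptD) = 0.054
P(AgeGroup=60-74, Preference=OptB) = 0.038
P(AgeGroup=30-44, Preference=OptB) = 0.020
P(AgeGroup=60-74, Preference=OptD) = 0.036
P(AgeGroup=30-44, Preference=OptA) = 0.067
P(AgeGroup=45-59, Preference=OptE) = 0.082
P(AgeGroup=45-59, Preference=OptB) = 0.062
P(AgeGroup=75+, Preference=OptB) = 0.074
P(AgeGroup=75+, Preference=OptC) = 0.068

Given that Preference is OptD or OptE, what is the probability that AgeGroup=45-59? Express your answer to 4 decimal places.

P(Preference=OptD) = 0.044 + 0.049 + 0.036 + 0.054 = 0.183.
P(Preference=OptE) = 0.012 + 0.082 + 0.079 + 0.029 = 0.202.
P(Preference ∈ {OptD, OptE}) = 0.183 + 0.202 = 0.385; P(AgeGroup=45-59, Preference ∈ {OptD, OptE}) = 0.049 + 0.082 = 0.131.
P(AgeGroup=45-59 | Preference ∈ {OptD, OptE}) = 0.131/0.385 = 0.3403.

0.3403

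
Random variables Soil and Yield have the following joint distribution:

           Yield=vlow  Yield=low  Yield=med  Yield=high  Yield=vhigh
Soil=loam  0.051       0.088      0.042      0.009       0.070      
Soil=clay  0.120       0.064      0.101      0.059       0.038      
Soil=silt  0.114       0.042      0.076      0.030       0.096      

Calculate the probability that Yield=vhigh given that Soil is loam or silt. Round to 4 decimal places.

P(Soil=loam) = 0.051 + 0.088 + 0.042 + 0.009 + 0.070 = 0.260.
P(Soil=silt) = 0.114 + 0.042 + 0.076 + 0.030 + 0.096 = 0.358.
P(Soil ∈ {loam, silt}) = 0.260 + 0.358 = 0.618; P(Yield=vhigh, Soil ∈ {loam, silt}) = 0.070 + 0.096 = 0.166.
P(Yield=vhigh | Soil ∈ {loam, silt}) = 0.166/0.618 = 0.2686.

0.2686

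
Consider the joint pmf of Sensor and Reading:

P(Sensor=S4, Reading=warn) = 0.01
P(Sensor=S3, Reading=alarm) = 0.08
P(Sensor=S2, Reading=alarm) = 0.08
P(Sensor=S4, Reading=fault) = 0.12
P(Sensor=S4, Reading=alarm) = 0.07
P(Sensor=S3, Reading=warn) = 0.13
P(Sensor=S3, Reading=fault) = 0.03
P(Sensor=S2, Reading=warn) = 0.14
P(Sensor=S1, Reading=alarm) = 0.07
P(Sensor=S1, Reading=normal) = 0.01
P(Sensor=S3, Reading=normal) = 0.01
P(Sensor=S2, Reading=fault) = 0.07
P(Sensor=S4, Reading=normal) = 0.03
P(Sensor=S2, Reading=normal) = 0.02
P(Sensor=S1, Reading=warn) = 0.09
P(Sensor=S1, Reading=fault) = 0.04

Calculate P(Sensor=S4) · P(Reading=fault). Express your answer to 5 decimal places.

0.05980

P(Sensor=S4) = 0.03 + 0.01 + 0.07 + 0.12 = 0.23.
P(Reading=fault) = 0.04 + 0.07 + 0.03 + 0.12 = 0.26.
Product: 0.23 × 0.26 = 0.05980.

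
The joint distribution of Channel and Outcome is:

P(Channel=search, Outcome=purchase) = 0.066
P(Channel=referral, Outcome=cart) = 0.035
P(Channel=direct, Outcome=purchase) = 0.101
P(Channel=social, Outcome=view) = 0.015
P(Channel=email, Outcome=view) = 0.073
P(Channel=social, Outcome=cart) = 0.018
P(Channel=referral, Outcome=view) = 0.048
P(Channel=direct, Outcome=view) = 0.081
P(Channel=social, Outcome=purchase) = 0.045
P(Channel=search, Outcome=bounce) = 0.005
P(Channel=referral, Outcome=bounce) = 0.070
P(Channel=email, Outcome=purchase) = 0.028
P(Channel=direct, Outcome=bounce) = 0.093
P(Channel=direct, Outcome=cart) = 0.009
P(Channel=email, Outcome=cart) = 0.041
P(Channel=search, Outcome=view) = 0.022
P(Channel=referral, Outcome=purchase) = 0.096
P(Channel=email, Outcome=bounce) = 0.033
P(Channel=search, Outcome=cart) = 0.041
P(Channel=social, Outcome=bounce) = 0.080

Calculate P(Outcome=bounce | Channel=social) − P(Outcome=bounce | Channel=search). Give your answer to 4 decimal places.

0.4690

P(Channel=social) = 0.080 + 0.015 + 0.018 + 0.045 = 0.158; P(Outcome=bounce | Channel=social) = 0.080/0.158 = 0.50633.
P(Channel=search) = 0.005 + 0.022 + 0.041 + 0.066 = 0.134; P(Outcome=bounce | Channel=search) = 0.005/0.134 = 0.03731.
Difference = 0.4690.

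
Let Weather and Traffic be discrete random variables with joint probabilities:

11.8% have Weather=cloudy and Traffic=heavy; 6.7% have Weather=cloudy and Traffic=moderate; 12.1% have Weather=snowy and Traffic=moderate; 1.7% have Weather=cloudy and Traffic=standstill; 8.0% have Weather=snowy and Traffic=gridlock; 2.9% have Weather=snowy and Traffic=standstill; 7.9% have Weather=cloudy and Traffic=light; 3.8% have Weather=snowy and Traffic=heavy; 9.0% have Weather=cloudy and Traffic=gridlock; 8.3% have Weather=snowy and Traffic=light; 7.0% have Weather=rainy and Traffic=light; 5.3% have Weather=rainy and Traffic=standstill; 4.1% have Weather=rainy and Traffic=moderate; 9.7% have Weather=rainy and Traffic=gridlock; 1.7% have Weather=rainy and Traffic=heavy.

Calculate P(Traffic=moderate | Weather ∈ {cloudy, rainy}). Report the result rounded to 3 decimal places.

P(Weather=cloudy) = 0.079 + 0.067 + 0.118 + 0.090 + 0.017 = 0.371.
P(Weather=rainy) = 0.070 + 0.041 + 0.017 + 0.097 + 0.053 = 0.278.
P(Weather ∈ {cloudy, rainy}) = 0.371 + 0.278 = 0.649; P(Traffic=moderate, Weather ∈ {cloudy, rainy}) = 0.067 + 0.041 = 0.108.
P(Traffic=moderate | Weather ∈ {cloudy, rainy}) = 0.108/0.649 = 0.166.

0.166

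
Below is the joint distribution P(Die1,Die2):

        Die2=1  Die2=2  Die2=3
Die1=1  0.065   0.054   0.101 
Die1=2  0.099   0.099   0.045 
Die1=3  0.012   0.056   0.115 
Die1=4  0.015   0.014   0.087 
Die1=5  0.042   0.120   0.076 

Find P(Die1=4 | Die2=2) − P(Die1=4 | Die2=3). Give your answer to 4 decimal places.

P(Die2=2) = 0.054 + 0.099 + 0.056 + 0.014 + 0.120 = 0.343; P(Die1=4 | Die2=2) = 0.014/0.343 = 0.04082.
P(Die2=3) = 0.101 + 0.045 + 0.115 + 0.087 + 0.076 = 0.424; P(Die1=4 | Die2=3) = 0.087/0.424 = 0.20519.
Difference = -0.1644.

-0.1644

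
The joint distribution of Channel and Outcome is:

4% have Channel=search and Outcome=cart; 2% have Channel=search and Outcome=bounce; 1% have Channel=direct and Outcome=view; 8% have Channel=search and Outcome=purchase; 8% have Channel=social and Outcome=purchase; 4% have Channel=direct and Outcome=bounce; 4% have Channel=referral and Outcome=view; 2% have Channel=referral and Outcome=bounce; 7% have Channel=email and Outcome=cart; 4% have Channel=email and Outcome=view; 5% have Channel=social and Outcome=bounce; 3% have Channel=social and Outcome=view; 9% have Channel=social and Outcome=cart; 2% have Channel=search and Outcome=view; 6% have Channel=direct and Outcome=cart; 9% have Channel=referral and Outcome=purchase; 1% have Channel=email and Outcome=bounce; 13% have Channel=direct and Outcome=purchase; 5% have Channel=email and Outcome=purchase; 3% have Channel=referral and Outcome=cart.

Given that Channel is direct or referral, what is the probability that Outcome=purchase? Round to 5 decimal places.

0.52381

P(Channel=direct) = 0.04 + 0.01 + 0.06 + 0.13 = 0.24.
P(Channel=referral) = 0.02 + 0.04 + 0.03 + 0.09 = 0.18.
P(Channel ∈ {direct, referral}) = 0.24 + 0.18 = 0.42; P(Outcome=purchase, Channel ∈ {direct, referral}) = 0.13 + 0.09 = 0.22.
P(Outcome=purchase | Channel ∈ {direct, referral}) = 0.22/0.42 = 0.52381.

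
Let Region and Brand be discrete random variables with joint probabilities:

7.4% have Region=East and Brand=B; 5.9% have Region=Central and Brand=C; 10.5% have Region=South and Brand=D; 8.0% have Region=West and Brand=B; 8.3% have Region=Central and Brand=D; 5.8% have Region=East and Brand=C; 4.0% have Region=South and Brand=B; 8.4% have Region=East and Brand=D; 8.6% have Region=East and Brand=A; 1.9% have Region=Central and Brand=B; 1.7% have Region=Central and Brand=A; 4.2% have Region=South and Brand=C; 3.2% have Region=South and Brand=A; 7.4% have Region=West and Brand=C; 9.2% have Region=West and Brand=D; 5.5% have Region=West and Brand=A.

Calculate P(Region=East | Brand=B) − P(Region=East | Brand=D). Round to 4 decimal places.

P(Brand=B) = 0.040 + 0.074 + 0.080 + 0.019 = 0.213; P(Region=East | Brand=B) = 0.074/0.213 = 0.34742.
P(Brand=D) = 0.105 + 0.084 + 0.092 + 0.083 = 0.364; P(Region=East | Brand=D) = 0.084/0.364 = 0.23077.
Difference = 0.1166.

0.1166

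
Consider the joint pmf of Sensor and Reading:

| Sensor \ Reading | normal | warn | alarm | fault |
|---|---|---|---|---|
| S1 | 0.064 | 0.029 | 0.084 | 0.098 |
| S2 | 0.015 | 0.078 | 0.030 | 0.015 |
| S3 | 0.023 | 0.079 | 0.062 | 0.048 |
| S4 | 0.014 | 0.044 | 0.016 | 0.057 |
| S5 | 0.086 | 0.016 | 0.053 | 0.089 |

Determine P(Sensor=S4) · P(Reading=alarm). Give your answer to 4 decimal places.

0.0321

P(Sensor=S4) = 0.014 + 0.044 + 0.016 + 0.057 = 0.131.
P(Reading=alarm) = 0.084 + 0.030 + 0.062 + 0.016 + 0.053 = 0.245.
Product: 0.131 × 0.245 = 0.0321.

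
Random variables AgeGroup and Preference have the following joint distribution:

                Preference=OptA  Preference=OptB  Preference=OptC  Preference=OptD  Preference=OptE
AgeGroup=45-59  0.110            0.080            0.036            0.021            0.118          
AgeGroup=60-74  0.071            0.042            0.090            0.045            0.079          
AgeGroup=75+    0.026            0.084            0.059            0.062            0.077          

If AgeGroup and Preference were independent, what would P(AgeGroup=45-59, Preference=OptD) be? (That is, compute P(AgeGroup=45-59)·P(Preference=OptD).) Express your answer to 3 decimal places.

P(AgeGroup=45-59) = 0.110 + 0.080 + 0.036 + 0.021 + 0.118 = 0.365.
P(Preference=OptD) = 0.021 + 0.045 + 0.062 = 0.128.
Product: 0.365 × 0.128 = 0.047.

0.047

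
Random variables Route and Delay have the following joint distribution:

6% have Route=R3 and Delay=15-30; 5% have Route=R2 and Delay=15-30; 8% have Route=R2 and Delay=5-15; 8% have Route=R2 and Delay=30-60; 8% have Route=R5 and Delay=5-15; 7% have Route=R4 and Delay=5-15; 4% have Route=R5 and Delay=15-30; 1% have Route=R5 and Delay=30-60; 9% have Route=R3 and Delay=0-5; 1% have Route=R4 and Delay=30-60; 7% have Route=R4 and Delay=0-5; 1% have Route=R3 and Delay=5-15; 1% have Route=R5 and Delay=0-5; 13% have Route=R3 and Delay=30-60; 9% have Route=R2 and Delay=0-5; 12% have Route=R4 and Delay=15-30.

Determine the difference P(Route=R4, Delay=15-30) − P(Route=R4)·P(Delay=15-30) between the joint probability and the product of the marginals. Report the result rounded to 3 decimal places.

0.047

P(Route=R4) = 0.07 + 0.07 + 0.12 + 0.01 = 0.27.
P(Delay=15-30) = 0.05 + 0.06 + 0.12 + 0.04 = 0.27.
P(Route=R4, Delay=15-30) − P(Route=R4)P(Delay=15-30) = 0.12 − 0.27×0.27 = 0.047.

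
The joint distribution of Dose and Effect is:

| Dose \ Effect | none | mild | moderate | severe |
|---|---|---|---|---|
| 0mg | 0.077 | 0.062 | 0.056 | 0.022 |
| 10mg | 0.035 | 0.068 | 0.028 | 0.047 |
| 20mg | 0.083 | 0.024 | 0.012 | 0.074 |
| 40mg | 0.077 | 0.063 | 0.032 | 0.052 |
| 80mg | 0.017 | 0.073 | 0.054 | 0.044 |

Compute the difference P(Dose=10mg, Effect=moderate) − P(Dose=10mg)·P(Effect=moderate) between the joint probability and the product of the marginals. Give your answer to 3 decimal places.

P(Dose=10mg) = 0.035 + 0.068 + 0.028 + 0.047 = 0.178.
P(Effect=moderate) = 0.056 + 0.028 + 0.012 + 0.032 + 0.054 = 0.182.
P(Dose=10mg, Effect=moderate) − P(Dose=10mg)P(Effect=moderate) = 0.028 − 0.178×0.182 = -0.004.

-0.004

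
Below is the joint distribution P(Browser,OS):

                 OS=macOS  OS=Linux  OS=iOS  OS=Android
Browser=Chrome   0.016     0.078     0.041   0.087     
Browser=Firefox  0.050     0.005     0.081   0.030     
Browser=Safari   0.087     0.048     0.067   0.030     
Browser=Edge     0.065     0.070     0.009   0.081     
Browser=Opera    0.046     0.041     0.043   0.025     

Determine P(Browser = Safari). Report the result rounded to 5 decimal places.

0.23200

P(Browser=Safari) = 0.087 + 0.048 + 0.067 + 0.030 = 0.232.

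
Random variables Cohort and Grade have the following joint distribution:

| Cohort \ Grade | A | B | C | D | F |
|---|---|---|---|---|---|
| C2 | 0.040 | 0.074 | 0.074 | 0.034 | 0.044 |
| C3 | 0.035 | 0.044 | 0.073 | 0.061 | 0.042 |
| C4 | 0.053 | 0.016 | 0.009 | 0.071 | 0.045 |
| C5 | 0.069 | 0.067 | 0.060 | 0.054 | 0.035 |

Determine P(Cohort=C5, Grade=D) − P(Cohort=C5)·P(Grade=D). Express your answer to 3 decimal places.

P(Cohort=C5) = 0.069 + 0.067 + 0.060 + 0.054 + 0.035 = 0.285.
P(Grade=D) = 0.034 + 0.061 + 0.071 + 0.054 = 0.220.
P(Cohort=C5, Grade=D) − P(Cohort=C5)P(Grade=D) = 0.054 − 0.285×0.220 = -0.009.

-0.009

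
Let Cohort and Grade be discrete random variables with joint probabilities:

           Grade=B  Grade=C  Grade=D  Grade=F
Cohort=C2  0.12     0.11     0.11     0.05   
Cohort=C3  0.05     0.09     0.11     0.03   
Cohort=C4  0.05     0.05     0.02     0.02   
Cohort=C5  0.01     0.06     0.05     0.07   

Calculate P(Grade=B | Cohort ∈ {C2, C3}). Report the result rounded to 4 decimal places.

P(Cohort=C2) = 0.12 + 0.11 + 0.11 + 0.05 = 0.39.
P(Cohort=C3) = 0.05 + 0.09 + 0.11 + 0.03 = 0.28.
P(Cohort ∈ {C2, C3}) = 0.39 + 0.28 = 0.67; P(Grade=B, Cohort ∈ {C2, C3}) = 0.12 + 0.05 = 0.17.
P(Grade=B | Cohort ∈ {C2, C3}) = 0.17/0.67 = 0.2537.

0.2537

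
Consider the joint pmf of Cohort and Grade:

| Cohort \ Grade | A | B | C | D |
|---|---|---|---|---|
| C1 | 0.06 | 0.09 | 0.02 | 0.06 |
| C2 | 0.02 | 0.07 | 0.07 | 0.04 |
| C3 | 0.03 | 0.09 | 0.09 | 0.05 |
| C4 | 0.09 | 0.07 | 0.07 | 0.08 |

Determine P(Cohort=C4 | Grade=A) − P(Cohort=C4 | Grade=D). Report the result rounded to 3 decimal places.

0.102

P(Grade=A) = 0.06 + 0.02 + 0.03 + 0.09 = 0.20; P(Cohort=C4 | Grade=A) = 0.09/0.20 = 0.4500.
P(Grade=D) = 0.06 + 0.04 + 0.05 + 0.08 = 0.23; P(Cohort=C4 | Grade=D) = 0.08/0.23 = 0.3478.
Difference = 0.102.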